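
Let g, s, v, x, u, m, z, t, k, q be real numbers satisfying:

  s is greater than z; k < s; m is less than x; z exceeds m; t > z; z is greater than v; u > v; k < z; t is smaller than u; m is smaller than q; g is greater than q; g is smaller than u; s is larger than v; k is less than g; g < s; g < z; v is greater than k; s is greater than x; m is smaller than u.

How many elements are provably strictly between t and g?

1

Chaining upward from g reaches: z, s, u.
Chaining downward from t reaches: m, q, k, v, z.
Strictly between g and t are those in both lists: z — 1 element.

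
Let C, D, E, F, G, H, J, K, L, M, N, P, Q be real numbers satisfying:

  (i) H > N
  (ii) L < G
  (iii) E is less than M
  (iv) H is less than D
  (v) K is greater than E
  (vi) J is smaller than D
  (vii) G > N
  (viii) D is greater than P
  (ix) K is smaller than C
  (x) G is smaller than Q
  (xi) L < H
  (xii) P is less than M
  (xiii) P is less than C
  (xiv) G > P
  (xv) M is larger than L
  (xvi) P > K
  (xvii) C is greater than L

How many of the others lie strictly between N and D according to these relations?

Chaining upward from N reaches: H, G, Q.
Chaining downward from D reaches: L, E, K, J, P, H.
Strictly between N and D are those in both lists: H — 1 element.

1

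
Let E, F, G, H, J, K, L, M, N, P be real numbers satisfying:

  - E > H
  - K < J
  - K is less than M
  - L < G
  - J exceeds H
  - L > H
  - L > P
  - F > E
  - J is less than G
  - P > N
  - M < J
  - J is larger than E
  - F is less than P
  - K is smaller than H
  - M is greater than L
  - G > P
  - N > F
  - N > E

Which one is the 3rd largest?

The consecutive relations fix a unique order: K < H < E < F < N < P < L < M < J < G.
Counting 3 from the largest end gives M.

M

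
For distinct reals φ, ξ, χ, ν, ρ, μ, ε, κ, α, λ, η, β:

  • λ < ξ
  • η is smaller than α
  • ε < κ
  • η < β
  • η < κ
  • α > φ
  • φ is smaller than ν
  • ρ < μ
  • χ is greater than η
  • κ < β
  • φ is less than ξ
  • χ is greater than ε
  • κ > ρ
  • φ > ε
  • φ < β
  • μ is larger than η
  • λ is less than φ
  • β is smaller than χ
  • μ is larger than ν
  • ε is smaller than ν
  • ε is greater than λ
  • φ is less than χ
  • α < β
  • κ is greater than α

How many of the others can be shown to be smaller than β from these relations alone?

The elements the relations force below β are η, λ, ε, φ, α, ρ, κ — no chain reaches any other.
That is 7.

7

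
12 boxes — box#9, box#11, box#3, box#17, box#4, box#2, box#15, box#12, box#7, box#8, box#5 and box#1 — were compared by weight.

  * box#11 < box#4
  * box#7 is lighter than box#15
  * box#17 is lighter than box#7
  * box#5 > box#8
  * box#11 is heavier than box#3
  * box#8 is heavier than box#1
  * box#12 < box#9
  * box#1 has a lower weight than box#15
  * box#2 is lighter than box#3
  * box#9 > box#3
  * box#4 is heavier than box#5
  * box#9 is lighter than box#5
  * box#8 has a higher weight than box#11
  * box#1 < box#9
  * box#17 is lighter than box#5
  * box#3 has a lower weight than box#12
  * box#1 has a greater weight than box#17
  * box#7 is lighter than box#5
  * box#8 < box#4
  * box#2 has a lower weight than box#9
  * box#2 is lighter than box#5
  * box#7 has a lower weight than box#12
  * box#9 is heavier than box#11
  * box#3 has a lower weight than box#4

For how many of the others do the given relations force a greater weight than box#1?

5

Directly above box#1: box#8, box#9, box#15.
One step further: box#5, box#4 (5 so far).
No other element is forced above box#1 by the given relations, so the count is 5.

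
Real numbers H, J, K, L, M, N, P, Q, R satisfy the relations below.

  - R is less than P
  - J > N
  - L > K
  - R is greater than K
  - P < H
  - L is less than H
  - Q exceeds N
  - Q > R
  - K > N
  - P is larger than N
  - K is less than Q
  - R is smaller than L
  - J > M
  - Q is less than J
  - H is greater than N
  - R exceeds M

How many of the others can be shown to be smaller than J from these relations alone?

5

From J the given relations immediately reach N, M, Q.
From those, K, R — 5 in total.
Nothing else is reachable below J; 5 in all.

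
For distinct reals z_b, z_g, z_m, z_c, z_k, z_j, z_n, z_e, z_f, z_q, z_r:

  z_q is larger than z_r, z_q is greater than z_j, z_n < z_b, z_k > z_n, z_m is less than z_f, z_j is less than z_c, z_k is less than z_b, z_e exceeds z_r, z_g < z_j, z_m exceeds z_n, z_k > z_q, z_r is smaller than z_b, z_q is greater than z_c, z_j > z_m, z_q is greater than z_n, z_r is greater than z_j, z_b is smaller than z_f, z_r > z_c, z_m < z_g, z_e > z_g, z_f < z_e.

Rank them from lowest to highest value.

z_n < z_m < z_g < z_j < z_c < z_r < z_q < z_k < z_b < z_f < z_e

Nothing is placed below z_n, so it is least; from there z_n < z_m; z_m < z_g; z_g < z_j; z_j < z_c; z_c < z_r; z_r < z_q; z_q < z_k; z_k < z_b; z_b < z_f; z_f < z_e, each given directly.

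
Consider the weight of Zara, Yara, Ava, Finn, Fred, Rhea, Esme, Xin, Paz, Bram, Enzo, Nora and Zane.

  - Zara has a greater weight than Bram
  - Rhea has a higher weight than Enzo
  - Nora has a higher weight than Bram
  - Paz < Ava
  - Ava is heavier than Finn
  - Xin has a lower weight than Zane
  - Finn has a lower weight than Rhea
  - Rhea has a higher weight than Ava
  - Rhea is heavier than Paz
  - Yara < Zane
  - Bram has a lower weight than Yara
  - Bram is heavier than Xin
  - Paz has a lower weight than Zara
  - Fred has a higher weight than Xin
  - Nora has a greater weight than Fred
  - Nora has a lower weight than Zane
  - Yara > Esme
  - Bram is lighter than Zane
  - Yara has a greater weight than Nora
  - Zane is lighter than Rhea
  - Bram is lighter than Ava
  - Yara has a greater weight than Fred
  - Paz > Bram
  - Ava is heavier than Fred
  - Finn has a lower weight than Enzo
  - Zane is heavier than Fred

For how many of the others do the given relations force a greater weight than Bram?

7

Directly above Bram: Nora, Paz, Zara, Yara, Ava, Zane.
One step further: Rhea (7 so far).
No other element is forced above Bram by the given relations, so the count is 7.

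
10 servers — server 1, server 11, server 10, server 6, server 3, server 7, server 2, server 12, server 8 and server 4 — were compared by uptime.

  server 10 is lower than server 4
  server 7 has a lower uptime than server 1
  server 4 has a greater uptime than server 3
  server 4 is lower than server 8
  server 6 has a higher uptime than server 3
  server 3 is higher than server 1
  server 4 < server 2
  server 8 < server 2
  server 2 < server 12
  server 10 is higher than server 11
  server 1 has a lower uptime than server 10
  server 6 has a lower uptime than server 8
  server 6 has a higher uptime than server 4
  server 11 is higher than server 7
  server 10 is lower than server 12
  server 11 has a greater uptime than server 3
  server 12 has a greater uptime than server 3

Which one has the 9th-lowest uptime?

server 2

The consecutive relations fix a unique order: server 7 < server 1 < server 3 < server 11 < server 10 < server 4 < server 6 < server 8 < server 2 < server 12.
The 9th smallest is server 2.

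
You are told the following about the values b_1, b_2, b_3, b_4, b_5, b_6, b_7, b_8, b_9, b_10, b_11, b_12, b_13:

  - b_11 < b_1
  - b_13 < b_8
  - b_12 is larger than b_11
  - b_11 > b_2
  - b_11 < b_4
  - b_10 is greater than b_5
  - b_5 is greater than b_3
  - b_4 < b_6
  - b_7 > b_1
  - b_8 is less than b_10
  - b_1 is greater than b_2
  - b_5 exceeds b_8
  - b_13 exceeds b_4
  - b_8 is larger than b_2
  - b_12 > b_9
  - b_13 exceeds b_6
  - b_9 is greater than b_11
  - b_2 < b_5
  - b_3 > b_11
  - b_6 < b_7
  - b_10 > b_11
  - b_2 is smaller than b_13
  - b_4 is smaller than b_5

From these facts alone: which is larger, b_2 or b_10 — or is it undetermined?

b_10

Following the relations from b_2: b_2 < b_11 < b_4 < b_6 < b_13 < b_8 < b_10.
So b_10 is larger.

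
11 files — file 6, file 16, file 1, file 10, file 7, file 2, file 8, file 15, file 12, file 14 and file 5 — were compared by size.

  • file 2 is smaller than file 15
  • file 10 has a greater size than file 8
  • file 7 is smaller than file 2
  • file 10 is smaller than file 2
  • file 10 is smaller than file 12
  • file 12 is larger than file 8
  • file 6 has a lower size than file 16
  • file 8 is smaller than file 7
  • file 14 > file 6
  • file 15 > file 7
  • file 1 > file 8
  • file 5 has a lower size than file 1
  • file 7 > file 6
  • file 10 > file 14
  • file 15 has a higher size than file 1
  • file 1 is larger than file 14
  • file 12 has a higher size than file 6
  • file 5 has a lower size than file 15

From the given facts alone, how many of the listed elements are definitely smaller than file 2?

5

Directly below file 2: file 7, file 10.
One step further: file 6, file 14, file 8 (5 so far).
No other element is forced below file 2 by the given relations, so the count is 5.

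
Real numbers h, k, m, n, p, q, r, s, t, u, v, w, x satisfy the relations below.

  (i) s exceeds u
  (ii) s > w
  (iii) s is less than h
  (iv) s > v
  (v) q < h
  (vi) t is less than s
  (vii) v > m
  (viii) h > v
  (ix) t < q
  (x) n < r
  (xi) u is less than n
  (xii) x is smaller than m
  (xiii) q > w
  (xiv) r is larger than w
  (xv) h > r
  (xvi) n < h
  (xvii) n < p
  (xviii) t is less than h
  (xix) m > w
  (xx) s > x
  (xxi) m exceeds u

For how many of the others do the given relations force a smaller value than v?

The elements the relations force below v are u, x, w, m — no chain reaches any other.
That is 4.

4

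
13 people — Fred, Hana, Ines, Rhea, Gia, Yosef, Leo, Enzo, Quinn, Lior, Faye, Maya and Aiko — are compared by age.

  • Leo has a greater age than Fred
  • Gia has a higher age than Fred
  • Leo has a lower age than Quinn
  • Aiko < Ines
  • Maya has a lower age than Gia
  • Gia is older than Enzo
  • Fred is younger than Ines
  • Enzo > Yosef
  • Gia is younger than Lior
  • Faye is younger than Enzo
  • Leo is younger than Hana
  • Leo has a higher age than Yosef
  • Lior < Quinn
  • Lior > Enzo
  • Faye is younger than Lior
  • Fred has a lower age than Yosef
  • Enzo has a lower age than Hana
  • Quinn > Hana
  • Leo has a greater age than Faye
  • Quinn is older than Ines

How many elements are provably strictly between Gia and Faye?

1

The relations place Faye below Gia. An element lies strictly between them when it is forced above Faye and also forced below Gia.
Above Faye: {Enzo, Leo, Hana, Lior, Quinn}. Below Gia: {Fred, Maya, Yosef, Enzo}.
Intersection: {Enzo} — 1.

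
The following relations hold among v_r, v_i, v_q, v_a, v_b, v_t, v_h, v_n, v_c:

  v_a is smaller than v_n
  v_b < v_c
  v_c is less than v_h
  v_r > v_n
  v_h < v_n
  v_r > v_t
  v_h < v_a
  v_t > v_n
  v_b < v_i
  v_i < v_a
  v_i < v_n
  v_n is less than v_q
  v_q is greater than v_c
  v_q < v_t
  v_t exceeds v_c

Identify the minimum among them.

Chaining upward from v_b: directly above it, v_c, v_i; then v_h, v_a, v_n, v_q, v_t; then v_r.
That covers every other element, and nothing is given below v_b, so v_b is the minimum.

v_b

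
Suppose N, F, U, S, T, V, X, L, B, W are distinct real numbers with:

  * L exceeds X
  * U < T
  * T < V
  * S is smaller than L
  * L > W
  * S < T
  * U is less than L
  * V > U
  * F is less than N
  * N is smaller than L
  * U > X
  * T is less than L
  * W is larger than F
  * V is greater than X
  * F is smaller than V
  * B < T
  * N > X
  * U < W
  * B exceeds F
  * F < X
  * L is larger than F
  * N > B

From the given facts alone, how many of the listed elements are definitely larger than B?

4

Directly above B: T, N.
One step further: V, L (4 so far).
Nothing else is reachable above B; 4 in all.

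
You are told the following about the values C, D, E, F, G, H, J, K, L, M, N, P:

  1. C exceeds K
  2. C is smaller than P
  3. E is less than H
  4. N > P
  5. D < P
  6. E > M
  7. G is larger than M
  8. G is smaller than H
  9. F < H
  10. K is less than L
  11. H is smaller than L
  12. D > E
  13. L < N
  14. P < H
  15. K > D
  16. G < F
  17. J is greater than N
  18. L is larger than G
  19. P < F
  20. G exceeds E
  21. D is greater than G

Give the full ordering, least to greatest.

M < E < G < D < K < C < P < F < H < L < N < J

Each adjacent pair is fixed by a given relation: M < E; E < G; G < D; D < K; K < C; C < P; P < F; F < H; H < L; L < N; N < J. Chaining them end to end gives the full order.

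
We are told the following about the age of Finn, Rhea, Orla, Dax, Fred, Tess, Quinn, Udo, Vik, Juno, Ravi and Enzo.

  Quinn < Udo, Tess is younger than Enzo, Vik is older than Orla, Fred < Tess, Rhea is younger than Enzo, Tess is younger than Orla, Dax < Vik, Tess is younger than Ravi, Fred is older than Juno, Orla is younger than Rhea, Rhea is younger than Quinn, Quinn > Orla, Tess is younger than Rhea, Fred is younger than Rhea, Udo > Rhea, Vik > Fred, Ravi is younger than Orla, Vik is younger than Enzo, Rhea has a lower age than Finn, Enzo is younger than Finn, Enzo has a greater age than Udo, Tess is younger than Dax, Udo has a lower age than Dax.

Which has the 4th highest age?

The consecutive relations fix a unique order: Juno < Fred < Tess < Ravi < Orla < Rhea < Quinn < Udo < Dax < Vik < Enzo < Finn.
Counting 4 from the largest end gives Dax.

Dax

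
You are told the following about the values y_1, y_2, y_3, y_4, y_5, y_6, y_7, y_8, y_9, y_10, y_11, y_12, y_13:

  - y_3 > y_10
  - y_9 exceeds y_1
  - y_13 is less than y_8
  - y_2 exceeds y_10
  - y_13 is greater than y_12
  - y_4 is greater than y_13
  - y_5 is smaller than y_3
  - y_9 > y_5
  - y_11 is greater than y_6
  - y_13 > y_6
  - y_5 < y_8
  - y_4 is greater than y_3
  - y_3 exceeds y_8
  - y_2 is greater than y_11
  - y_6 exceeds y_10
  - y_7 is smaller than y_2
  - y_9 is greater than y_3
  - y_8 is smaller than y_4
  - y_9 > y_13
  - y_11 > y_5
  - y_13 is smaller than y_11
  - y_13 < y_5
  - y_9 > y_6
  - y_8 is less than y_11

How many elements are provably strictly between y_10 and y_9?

The relations place y_10 below y_9. An element lies strictly between them when it is forced above y_10 and also forced below y_9.
Above y_10: {y_6, y_13, y_5, y_8, y_3, y_11, y_2, y_4}. Below y_9: {y_1, y_12, y_6, y_13, y_5, y_8, y_3}.
Intersection: {y_6, y_13, y_5, y_8, y_3} — 5.

5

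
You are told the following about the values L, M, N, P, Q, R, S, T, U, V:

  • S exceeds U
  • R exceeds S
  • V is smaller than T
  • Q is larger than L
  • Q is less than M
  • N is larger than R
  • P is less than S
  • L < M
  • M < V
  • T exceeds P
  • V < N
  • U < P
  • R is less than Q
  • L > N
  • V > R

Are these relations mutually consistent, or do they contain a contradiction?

inconsistent

Chaining the given relations yields N < L < Q < M < V, so N < V. But one relation states V < N. These cannot both hold.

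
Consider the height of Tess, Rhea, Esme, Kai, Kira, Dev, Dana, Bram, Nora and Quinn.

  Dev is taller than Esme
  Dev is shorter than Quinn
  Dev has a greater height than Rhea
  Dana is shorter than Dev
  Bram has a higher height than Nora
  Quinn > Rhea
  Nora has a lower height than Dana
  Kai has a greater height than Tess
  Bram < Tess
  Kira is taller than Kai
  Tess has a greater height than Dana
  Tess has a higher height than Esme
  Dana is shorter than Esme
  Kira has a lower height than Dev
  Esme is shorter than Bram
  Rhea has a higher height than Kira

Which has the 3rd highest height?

Rhea

Piecing the relations together gives one ordering: Nora < Dana < Esme < Bram < Tess < Kai < Kira < Rhea < Dev < Quinn.
Counting 3 from the largest end gives Rhea.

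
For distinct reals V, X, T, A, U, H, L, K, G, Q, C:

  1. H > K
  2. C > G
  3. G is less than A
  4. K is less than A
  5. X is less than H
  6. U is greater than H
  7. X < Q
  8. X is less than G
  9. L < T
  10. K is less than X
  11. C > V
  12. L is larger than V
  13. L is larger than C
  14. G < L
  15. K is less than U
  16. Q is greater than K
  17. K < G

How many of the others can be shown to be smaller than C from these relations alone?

From C the given relations immediately reach G, V.
From those, K, X — 4 in total.
Nothing else is reachable below C; 4 in all.

4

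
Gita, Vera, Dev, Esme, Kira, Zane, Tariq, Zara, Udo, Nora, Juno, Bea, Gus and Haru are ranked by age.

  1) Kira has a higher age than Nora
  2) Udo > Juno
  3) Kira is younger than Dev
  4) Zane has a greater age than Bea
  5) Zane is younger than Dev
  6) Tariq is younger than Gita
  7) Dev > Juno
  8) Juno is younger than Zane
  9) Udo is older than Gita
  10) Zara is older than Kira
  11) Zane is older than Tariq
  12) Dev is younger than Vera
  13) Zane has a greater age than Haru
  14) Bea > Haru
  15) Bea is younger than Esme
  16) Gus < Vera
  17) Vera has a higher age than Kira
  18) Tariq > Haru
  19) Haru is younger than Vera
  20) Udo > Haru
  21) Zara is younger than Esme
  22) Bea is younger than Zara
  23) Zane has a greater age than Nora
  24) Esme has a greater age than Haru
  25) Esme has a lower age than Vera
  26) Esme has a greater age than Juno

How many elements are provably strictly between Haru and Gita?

The relations place Haru below Gita. An element lies strictly between them when it is forced above Haru and also forced below Gita.
Above Haru: {Bea, Tariq, Zara, Esme, Udo, Zane, Dev, Vera}. Below Gita: {Tariq}.
Intersection: {Tariq} — 1.

1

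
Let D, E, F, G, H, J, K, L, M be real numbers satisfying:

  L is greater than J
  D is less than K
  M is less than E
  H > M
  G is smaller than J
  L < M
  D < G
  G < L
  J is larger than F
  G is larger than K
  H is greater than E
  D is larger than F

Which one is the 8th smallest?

Piecing the relations together gives one ordering: F < D < K < G < J < L < M < E < H.
Counting 8 from the smallest end gives E.

E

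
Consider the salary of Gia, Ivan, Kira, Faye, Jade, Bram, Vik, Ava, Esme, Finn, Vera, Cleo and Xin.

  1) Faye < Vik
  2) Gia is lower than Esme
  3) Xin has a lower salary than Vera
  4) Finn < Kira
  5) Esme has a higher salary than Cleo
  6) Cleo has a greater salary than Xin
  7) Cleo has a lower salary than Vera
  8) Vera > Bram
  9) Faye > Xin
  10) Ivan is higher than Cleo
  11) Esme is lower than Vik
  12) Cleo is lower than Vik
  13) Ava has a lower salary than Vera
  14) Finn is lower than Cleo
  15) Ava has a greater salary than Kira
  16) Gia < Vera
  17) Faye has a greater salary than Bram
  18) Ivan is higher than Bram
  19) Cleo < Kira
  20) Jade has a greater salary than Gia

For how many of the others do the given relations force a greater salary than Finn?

7

Directly above Finn: Cleo, Kira.
One step further: Esme, Ava, Ivan, Vik, Vera (7 so far).
No other element is forced above Finn by the given relations, so the count is 7.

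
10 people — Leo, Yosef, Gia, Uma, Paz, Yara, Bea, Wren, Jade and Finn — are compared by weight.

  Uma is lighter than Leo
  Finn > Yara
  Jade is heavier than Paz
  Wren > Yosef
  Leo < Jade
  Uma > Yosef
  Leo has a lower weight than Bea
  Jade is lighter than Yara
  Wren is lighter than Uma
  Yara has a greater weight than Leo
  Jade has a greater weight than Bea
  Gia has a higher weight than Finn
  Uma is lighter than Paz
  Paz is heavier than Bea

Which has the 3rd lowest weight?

Uma

Chaining the given pairs: Yosef < Wren < Uma < Leo < Bea < Paz < Jade < Yara < Finn < Gia.
The 3rd smallest is Uma.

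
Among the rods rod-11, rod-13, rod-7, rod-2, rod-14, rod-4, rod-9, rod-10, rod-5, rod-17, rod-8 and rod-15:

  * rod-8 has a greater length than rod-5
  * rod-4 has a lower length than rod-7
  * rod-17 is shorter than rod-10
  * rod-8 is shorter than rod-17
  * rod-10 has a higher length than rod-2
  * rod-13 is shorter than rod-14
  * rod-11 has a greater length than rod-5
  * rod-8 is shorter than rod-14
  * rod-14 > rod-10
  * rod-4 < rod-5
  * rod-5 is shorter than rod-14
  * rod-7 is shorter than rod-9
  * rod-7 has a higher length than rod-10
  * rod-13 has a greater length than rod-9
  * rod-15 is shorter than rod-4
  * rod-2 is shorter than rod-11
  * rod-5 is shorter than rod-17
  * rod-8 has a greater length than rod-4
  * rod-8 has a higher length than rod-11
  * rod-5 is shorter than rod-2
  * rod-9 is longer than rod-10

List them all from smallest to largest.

rod-15 < rod-4 < rod-5 < rod-2 < rod-11 < rod-8 < rod-17 < rod-10 < rod-7 < rod-9 < rod-13 < rod-14

The consecutive links are each given: rod-15 < rod-4; rod-4 < rod-5; rod-5 < rod-2; rod-2 < rod-11; rod-11 < rod-8; rod-8 < rod-17; rod-17 < rod-10; rod-10 < rod-7; rod-7 < rod-9; rod-9 < rod-13; rod-13 < rod-14.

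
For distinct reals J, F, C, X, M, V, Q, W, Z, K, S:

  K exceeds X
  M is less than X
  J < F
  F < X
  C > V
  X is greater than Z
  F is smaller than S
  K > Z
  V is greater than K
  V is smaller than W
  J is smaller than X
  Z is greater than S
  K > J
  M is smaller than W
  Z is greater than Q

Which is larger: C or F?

C

Chaining the given relations: F < S < Z < X < K < V < C.
So F < C; C is the larger of the two.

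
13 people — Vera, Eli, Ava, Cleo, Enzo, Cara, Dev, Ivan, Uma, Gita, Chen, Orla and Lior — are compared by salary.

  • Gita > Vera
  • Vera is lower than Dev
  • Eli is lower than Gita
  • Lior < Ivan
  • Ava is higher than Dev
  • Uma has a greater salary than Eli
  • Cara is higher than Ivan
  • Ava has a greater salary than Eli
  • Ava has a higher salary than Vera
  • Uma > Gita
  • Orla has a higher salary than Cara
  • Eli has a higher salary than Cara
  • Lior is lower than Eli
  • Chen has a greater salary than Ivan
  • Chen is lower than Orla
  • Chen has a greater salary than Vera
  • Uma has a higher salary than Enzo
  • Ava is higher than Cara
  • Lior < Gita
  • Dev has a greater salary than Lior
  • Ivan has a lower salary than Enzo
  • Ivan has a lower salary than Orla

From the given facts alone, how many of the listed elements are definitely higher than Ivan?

8

The elements the relations force above Ivan are Enzo, Cara, Eli, Chen, Ava, Gita, Uma, Orla — no chain reaches any other.
That is 8.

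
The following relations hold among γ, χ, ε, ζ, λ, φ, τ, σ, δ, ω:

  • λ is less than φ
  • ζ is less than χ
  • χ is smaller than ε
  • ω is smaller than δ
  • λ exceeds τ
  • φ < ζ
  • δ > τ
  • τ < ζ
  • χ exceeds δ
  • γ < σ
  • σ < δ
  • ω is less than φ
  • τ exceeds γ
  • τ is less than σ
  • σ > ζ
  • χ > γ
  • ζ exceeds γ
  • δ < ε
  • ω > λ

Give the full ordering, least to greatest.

Each adjacent pair is fixed by a given relation: γ < τ; τ < λ; λ < ω; ω < φ; φ < ζ; ζ < σ; σ < δ; δ < χ; χ < ε. Chaining them end to end gives the full order.

γ < τ < λ < ω < φ < ζ < σ < δ < χ < ε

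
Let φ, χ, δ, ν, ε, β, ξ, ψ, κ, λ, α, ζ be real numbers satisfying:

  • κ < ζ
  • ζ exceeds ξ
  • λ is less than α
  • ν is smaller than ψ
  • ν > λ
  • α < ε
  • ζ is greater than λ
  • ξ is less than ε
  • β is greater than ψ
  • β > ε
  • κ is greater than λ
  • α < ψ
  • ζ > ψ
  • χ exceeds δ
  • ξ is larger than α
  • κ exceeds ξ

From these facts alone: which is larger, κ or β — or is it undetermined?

Following every chain through κ: above κ we get ζ; below κ we get λ, α, ξ.
β is not reached, and no chain runs the other way from β to κ.
So the given relations leave the order of κ and β undetermined.

undetermined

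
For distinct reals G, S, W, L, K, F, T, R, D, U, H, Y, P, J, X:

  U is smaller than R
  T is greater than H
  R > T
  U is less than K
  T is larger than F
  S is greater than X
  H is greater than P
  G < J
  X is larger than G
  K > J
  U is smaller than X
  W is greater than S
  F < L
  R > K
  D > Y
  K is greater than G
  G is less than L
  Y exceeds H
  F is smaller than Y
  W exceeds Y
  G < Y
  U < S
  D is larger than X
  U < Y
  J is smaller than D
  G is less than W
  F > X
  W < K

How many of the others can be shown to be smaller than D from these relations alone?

8

The elements the relations force below D are G, U, P, H, X, J, F, Y — no chain reaches any other.
That is 8.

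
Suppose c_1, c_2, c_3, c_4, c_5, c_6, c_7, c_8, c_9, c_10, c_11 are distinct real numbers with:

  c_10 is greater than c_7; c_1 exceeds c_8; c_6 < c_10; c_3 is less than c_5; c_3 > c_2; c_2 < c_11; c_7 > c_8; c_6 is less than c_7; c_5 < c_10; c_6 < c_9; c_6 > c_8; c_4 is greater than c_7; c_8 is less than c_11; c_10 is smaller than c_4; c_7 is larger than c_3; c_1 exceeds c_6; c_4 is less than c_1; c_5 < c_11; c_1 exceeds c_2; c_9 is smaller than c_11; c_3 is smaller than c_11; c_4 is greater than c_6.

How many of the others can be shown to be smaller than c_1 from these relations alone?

8

The elements the relations force below c_1 are c_2, c_3, c_8, c_6, c_7, c_5, c_10, c_4 — no chain reaches any other.
That is 8.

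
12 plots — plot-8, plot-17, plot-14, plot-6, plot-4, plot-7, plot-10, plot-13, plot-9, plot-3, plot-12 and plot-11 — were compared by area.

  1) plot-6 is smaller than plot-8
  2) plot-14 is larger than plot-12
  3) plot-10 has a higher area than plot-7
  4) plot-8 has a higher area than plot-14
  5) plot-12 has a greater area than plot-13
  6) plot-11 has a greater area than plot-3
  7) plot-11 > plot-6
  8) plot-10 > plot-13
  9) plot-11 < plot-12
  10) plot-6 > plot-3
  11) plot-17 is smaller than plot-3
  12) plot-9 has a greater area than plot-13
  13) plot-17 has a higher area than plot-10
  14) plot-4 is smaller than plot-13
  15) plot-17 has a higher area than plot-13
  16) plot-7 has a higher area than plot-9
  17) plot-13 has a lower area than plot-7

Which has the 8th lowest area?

The consecutive relations fix a unique order: plot-4 < plot-13 < plot-9 < plot-7 < plot-10 < plot-17 < plot-3 < plot-6 < plot-11 < plot-12 < plot-14 < plot-8.
The 8th smallest is plot-6.

plot-6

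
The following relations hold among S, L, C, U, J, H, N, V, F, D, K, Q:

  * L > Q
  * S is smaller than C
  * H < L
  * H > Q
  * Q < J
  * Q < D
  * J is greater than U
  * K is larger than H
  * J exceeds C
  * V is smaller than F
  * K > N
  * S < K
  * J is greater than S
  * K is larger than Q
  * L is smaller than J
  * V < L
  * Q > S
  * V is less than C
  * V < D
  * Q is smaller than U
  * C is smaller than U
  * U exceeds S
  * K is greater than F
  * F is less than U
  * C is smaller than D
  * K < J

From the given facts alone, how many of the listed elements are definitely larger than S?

8

Directly above S: C, Q, U, K, J.
One step further: H, L, D (8 so far).
Nothing else is reachable above S; 8 in all.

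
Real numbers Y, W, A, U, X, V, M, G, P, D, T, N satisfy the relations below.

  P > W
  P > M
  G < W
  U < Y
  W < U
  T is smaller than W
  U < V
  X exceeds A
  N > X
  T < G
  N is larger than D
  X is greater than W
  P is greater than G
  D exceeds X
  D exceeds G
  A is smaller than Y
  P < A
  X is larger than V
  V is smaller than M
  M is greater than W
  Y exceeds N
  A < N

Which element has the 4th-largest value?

X

Chaining the given pairs: T < G < W < U < V < M < P < A < X < D < N < Y.
Counting 4 from the largest end gives X.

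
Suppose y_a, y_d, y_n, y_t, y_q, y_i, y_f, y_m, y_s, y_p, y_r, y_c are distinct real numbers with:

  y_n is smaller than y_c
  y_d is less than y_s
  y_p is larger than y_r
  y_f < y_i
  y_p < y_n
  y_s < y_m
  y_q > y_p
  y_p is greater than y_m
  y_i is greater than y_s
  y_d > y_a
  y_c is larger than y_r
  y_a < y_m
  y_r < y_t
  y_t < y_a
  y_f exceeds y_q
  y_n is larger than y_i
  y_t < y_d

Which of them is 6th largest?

y_p

Piecing the relations together gives one ordering: y_r < y_t < y_a < y_d < y_s < y_m < y_p < y_q < y_f < y_i < y_n < y_c.
The 6th largest is y_p.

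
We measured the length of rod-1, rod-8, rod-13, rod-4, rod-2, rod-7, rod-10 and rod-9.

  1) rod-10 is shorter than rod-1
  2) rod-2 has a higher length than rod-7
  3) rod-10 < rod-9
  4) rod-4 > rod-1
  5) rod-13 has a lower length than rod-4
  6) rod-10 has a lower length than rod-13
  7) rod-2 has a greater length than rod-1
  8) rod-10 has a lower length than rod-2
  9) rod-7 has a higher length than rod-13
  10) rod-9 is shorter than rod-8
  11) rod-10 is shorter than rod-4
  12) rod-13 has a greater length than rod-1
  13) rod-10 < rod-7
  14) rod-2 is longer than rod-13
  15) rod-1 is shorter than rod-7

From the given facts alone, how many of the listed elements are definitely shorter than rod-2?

4

From rod-2 the given relations immediately reach rod-10, rod-1, rod-13, rod-7.
No other element is forced below rod-2 by the given relations, so the count is 4.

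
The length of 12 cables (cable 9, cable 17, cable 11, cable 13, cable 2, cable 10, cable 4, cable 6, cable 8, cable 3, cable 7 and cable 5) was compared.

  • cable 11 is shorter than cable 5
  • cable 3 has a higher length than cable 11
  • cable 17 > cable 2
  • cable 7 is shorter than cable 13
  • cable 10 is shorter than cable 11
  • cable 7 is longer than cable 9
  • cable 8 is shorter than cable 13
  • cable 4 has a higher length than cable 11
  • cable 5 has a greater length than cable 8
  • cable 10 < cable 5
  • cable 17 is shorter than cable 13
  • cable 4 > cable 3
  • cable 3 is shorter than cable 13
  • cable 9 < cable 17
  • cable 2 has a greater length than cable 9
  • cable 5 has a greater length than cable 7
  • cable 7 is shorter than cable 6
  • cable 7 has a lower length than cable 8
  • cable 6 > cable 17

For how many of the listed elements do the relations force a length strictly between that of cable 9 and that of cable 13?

4

The relations place cable 9 below cable 13. An element lies strictly between them when it is forced above cable 9 and also forced below cable 13.
Above cable 9: {cable 2, cable 7, cable 8, cable 17, cable 6, cable 5}. Below cable 13: {cable 10, cable 2, cable 11, cable 7, cable 8, cable 3, cable 17}.
Intersection: {cable 2, cable 7, cable 8, cable 17} — 4.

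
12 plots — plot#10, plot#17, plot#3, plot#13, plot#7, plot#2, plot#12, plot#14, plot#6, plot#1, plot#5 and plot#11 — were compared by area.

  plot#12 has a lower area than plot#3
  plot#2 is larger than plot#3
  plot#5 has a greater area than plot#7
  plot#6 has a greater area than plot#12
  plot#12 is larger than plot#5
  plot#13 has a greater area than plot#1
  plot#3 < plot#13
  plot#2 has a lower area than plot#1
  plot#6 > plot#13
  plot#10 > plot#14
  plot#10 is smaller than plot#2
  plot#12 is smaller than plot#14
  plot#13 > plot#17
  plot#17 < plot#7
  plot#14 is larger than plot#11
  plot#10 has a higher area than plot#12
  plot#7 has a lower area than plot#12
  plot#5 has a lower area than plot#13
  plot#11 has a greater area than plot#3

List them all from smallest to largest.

plot#17 < plot#7 < plot#5 < plot#12 < plot#3 < plot#11 < plot#14 < plot#10 < plot#2 < plot#1 < plot#13 < plot#6

Each adjacent pair is fixed by a given relation: plot#17 < plot#7; plot#7 < plot#5; plot#5 < plot#12; plot#12 < plot#3; plot#3 < plot#11; plot#11 < plot#14; plot#14 < plot#10; plot#10 < plot#2; plot#2 < plot#1; plot#1 < plot#13; plot#13 < plot#6. Chaining them end to end gives the full order.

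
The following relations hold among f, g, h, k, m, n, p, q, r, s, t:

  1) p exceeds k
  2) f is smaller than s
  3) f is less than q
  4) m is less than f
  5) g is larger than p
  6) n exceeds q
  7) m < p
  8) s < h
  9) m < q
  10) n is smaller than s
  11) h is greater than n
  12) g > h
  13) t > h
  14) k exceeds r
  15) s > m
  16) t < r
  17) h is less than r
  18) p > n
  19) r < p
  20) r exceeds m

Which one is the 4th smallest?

Chaining the given pairs: m < f < q < n < s < h < t < r < k < p < g.
The 4th smallest is n.

n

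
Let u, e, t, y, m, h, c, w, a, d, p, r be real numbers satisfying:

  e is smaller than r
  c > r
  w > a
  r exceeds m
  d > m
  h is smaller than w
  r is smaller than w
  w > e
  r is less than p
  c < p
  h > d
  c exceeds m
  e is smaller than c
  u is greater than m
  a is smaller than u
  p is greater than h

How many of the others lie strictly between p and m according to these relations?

4

Chaining upward from m reaches: u, r, d, h, w, c.
Chaining downward from p reaches: e, r, d, h, c.
Strictly between m and p are those in both lists: r, d, h, c — 4 elements.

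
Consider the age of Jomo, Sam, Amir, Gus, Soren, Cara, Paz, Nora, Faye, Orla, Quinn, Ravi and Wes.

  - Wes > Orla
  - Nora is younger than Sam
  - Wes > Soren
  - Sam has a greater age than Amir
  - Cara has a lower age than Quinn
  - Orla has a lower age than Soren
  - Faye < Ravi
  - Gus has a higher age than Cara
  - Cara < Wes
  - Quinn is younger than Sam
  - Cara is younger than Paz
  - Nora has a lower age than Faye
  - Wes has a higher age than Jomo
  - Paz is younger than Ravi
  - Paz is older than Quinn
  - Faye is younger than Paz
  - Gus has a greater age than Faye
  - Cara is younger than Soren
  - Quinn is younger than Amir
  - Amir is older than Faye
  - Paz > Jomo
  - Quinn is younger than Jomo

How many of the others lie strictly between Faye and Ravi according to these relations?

1

Chaining upward from Faye reaches: Gus, Paz, Amir, Sam.
Chaining downward from Ravi reaches: Cara, Nora, Quinn, Jomo, Paz.
Strictly between Faye and Ravi are those in both lists: Paz — 1 element.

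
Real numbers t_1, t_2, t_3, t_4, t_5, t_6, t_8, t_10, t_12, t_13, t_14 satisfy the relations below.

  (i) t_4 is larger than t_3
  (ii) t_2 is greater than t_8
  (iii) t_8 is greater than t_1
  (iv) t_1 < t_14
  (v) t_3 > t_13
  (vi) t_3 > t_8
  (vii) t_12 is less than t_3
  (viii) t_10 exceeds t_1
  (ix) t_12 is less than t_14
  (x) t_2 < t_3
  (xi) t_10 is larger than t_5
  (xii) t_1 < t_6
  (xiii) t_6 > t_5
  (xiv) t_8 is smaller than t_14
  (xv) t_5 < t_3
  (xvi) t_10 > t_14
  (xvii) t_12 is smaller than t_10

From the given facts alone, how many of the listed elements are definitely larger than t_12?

4

The elements the relations force above t_12 are t_14, t_10, t_3, t_4 — no chain reaches any other.
That is 4.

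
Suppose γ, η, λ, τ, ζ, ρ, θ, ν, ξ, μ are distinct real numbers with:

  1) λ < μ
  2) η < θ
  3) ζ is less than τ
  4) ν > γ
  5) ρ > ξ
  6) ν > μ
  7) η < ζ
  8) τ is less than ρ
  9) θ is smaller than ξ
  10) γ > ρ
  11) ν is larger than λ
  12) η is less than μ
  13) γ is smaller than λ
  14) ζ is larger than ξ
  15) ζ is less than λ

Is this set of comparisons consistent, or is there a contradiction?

consistent

The single ordering η < θ < ξ < ζ < τ < ρ < γ < λ < μ < ν satisfies every listed relation, so no contradiction arises.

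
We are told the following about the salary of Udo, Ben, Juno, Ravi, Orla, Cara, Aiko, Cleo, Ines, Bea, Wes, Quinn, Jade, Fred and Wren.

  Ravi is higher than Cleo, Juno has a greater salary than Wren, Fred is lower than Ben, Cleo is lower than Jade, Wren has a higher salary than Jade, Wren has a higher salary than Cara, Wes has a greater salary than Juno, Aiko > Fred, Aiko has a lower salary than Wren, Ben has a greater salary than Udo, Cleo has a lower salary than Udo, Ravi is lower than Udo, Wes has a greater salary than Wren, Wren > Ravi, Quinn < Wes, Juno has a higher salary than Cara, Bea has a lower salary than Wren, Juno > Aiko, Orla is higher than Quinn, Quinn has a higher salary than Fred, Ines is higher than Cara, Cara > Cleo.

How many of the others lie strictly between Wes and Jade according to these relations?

The relations place Jade below Wes. An element lies strictly between them when it is forced above Jade and also forced below Wes.
Above Jade: {Wren, Juno}. Below Wes: {Cleo, Ravi, Bea, Cara, Fred, Quinn, Aiko, Wren, Juno}.
Intersection: {Wren, Juno} — 2.

2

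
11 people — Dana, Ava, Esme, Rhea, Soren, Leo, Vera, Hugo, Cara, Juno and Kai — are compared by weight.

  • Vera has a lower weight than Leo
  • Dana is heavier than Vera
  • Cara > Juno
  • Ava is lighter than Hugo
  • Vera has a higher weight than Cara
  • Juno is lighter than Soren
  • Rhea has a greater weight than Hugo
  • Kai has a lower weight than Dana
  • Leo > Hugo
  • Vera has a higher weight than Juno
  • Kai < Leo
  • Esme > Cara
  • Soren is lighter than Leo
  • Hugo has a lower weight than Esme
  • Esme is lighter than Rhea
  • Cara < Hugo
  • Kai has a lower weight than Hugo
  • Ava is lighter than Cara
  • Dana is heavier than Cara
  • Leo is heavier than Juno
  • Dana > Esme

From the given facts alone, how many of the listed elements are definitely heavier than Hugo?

Directly above Hugo: Esme, Leo, Rhea.
One step further: Dana (4 so far).
Nothing else is reachable above Hugo; 4 in all.

4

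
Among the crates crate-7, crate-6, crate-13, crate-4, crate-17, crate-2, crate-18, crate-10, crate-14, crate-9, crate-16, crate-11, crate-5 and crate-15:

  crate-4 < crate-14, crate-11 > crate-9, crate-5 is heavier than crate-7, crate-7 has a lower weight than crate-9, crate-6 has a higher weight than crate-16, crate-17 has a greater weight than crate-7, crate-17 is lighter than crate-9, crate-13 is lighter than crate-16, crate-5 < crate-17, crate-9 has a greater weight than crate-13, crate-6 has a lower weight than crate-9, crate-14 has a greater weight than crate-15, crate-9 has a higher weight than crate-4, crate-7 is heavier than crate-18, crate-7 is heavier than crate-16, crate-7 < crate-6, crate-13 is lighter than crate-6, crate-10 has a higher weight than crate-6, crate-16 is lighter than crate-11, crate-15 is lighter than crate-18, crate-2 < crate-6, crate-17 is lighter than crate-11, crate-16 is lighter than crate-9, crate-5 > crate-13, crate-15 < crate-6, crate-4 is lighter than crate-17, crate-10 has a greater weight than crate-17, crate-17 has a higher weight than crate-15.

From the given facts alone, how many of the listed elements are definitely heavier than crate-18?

Directly above crate-18: crate-7.
One step further: crate-5, crate-17, crate-6, crate-9 (5 so far).
One step further: crate-10, crate-11 (7 so far).
Nothing else is reachable above crate-18; 7 in all.

7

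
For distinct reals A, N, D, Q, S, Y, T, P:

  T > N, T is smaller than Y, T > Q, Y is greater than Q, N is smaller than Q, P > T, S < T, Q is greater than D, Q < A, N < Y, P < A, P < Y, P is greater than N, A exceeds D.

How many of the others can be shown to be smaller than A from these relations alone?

6

Directly below A: D, Q, P.
One step further: N, T (5 so far).
One step further: S (6 so far).
Nothing else is reachable below A; 6 in all.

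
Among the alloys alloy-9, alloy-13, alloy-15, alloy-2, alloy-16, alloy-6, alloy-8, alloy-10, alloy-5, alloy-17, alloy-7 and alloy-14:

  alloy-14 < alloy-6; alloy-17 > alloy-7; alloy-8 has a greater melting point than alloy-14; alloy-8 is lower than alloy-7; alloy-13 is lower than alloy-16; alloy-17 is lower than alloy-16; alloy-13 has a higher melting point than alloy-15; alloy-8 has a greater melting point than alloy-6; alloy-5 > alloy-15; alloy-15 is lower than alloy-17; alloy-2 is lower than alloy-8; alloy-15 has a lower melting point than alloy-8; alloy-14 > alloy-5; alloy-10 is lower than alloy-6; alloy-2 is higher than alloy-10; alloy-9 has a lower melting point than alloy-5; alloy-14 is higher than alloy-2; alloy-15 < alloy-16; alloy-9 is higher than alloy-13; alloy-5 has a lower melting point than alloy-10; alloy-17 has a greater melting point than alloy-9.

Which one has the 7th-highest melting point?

alloy-2

Piecing the relations together gives one ordering: alloy-15 < alloy-13 < alloy-9 < alloy-5 < alloy-10 < alloy-2 < alloy-14 < alloy-6 < alloy-8 < alloy-7 < alloy-17 < alloy-16.
Counting 7 from the largest end gives alloy-2.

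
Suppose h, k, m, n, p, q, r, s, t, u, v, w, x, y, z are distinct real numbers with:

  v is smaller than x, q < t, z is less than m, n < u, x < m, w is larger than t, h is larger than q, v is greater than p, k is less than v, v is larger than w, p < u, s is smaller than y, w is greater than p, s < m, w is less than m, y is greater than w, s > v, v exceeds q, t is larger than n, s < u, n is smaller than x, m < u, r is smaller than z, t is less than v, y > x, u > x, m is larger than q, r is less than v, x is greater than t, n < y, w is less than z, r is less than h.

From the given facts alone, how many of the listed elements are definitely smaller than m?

11

From m the given relations immediately reach q, w, z, s, x.
From those, n, t, p, r, v — 10 in total.
From those, k — 11 in total.
No other element is forced below m by the given relations, so the count is 11.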